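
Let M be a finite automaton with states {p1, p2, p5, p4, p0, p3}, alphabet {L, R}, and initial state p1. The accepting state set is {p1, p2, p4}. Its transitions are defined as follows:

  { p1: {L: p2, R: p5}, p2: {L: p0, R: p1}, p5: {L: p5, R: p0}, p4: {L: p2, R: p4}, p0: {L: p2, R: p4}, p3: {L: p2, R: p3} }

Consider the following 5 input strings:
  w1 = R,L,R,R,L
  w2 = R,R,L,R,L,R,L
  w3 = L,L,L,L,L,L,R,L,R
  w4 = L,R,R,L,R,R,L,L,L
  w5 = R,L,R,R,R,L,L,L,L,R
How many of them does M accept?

5

w1: p1 → p5 → p5 → p0 → p4 → p2  → end p2, accepted
w2: p1 → p5 → p0 → p2 → p1 → p2 → p1 → p2  → end p2, accepted
w3: p1 → p2 → p0 → p2 → p0 → p2 → p0 → p4 → p2 → p1  → end p1, accepted
w4: p1 → p2 → p1 → p5 → p5 → p0 → p4 → p2 → p0 → p2  → end p2, accepted
w5: p1 → p5 → p5 → p0 → p4 → p4 → p2 → p0 → p2 → p0 → p4  → end p4, accepted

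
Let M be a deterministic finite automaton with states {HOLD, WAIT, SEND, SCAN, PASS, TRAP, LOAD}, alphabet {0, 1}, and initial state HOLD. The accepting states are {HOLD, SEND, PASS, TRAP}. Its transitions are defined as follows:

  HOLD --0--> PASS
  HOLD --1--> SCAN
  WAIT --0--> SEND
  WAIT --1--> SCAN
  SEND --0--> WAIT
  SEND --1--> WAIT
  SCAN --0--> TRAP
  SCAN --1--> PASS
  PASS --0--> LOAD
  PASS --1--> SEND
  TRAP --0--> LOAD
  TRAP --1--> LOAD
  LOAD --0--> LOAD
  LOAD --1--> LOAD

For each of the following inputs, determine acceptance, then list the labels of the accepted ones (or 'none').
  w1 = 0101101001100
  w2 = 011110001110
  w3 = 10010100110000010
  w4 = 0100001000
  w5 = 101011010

w4

w1: HOLD → PASS → SEND → WAIT → SCAN → PASS → LOAD → LOAD → LOAD → LOAD → LOAD → LOAD → LOAD → LOAD  → end LOAD, rejected
w2: HOLD → PASS → SEND → WAIT → SCAN → PASS → LOAD → LOAD → LOAD → LOAD → LOAD → LOAD → LOAD  → end LOAD, rejected
w3: HOLD → SCAN → TRAP → LOAD → LOAD → LOAD → LOAD → LOAD → LOAD → LOAD → LOAD → LOAD → LOAD → LOAD → LOAD → LOAD → LOAD → LOAD  → end LOAD, rejected
w4: HOLD → PASS → SEND → WAIT → SEND → WAIT → SEND → WAIT → SEND → WAIT → SEND  → end SEND, accepted
w5: HOLD → SCAN → TRAP → LOAD → LOAD → LOAD → LOAD → LOAD → LOAD → LOAD  → end LOAD, rejected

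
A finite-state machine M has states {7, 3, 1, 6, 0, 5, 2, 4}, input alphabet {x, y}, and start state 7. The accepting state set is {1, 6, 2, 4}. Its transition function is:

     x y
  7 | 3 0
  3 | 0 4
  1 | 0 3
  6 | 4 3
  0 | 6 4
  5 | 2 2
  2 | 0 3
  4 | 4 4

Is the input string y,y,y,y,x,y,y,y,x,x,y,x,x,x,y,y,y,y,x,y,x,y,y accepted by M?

Yes

Trace: 7 -y-> 0 -y-> 4 -y-> 4 -y-> 4 -x-> 4 -y-> 4 -y-> 4 -y-> 4 -x-> 4 -x-> 4 -y-> 4 -x-> 4 -x-> 4 -x-> 4 -y-> 4 -y-> 4 -y-> 4 -y-> 4 -x-> 4 -y-> 4 -x-> 4 -y-> 4 -y-> 4
End state 4 is accepting.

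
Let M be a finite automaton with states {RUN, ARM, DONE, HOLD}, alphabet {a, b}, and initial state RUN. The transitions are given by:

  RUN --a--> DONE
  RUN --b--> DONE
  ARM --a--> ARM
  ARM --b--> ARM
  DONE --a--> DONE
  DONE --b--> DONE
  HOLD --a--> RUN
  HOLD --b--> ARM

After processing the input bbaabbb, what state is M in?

DONE

Trace: RUN -b-> DONE -b-> DONE -a-> DONE -a-> DONE -b-> DONE -b-> DONE -b-> DONE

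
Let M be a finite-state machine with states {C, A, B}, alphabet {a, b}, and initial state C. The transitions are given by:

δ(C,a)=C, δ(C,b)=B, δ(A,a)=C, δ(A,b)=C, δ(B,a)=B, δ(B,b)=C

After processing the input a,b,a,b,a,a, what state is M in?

C

Trace: C -a-> C -b-> B -a-> B -b-> C -a-> C -a-> C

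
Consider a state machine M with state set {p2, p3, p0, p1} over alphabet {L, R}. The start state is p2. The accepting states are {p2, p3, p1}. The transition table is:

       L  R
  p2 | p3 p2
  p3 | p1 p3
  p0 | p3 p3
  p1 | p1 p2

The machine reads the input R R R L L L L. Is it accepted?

Yes

start at p2
read 'R': p2 → p2
read 'R': p2 → p2
read 'R': p2 → p2
read 'L': p2 → p3
read 'L': p3 → p1
read 'L': p1 → p1
read 'L': p1 → p1
End state p1 is accepting.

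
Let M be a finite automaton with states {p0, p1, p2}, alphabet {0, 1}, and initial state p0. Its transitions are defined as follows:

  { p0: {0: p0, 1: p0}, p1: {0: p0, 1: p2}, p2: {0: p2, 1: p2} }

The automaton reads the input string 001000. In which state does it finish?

p0

start at p0
read '0': p0 → p0
read '0': p0 → p0
read '1': p0 → p0
read '0': p0 → p0
read '0': p0 → p0
read '0': p0 → p0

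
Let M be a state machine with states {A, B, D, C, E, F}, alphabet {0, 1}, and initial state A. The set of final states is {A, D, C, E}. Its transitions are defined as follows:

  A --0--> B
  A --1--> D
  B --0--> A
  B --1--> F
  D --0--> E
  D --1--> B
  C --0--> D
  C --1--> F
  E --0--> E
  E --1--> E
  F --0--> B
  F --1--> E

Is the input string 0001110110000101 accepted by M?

A → B → A → B → F → E → E → E → E → E → E → E → E → E → E → E → E
End state E is accepting.

Yes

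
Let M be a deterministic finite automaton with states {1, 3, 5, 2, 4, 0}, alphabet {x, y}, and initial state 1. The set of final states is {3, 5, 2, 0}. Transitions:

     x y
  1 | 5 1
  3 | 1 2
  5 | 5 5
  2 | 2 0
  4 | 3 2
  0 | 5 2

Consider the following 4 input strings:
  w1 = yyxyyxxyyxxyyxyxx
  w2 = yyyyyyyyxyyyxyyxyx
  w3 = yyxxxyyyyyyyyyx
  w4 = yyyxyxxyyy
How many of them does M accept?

4

w1:
  start at 1
  read 'y': 1 → 1
  read 'y': 1 → 1
  read 'x': 1 → 5
  read 'y': 5 → 5
  read 'y': 5 → 5
  read 'x': 5 → 5
  read 'x': 5 → 5
  read 'y': 5 → 5
  read 'y': 5 → 5
  read 'x': 5 → 5
  read 'x': 5 → 5
  read 'y': 5 → 5
  read 'y': 5 → 5
  read 'x': 5 → 5
  read 'y': 5 → 5
  read 'x': 5 → 5
  read 'x': 5 → 5
  end 5, accepted
w2:
  start at 1
  read 'y': 1 → 1
  read 'y': 1 → 1
  read 'y': 1 → 1
  read 'y': 1 → 1
  read 'y': 1 → 1
  read 'y': 1 → 1
  read 'y': 1 → 1
  read 'y': 1 → 1
  read 'x': 1 → 5
  read 'y': 5 → 5
  read 'y': 5 → 5
  read 'y': 5 → 5
  read 'x': 5 → 5
  read 'y': 5 → 5
  read 'y': 5 → 5
  read 'x': 5 → 5
  read 'y': 5 → 5
  read 'x': 5 → 5
  end 5, accepted
w3:
  start at 1
  read 'y': 1 → 1
  read 'y': 1 → 1
  read 'x': 1 → 5
  read 'x': 5 → 5
  read 'x': 5 → 5
  read 'y': 5 → 5
  read 'y': 5 → 5
  read 'y': 5 → 5
  read 'y': 5 → 5
  read 'y': 5 → 5
  read 'y': 5 → 5
  read 'y': 5 → 5
  read 'y': 5 → 5
  read 'y': 5 → 5
  read 'x': 5 → 5
  end 5, accepted
w4:
  start at 1
  read 'y': 1 → 1
  read 'y': 1 → 1
  read 'y': 1 → 1
  read 'x': 1 → 5
  read 'y': 5 → 5
  read 'x': 5 → 5
  read 'x': 5 → 5
  read 'y': 5 → 5
  read 'y': 5 → 5
  read 'y': 5 → 5
  end 5, accepted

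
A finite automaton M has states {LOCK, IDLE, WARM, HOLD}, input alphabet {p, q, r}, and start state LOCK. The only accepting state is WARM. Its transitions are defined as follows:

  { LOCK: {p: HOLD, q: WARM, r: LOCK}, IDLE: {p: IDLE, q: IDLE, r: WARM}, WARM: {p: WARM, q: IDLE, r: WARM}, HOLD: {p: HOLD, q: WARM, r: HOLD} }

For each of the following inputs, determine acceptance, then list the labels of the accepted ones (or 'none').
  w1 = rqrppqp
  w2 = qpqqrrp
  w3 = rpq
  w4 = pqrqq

w1:
  start at LOCK
  read 'r': LOCK → LOCK
  read 'q': LOCK → WARM
  read 'r': WARM → WARM
  read 'p': WARM → WARM
  read 'p': WARM → WARM
  read 'q': WARM → IDLE
  read 'p': IDLE → IDLE
  end IDLE, rejected
w2:
  start at LOCK
  read 'q': LOCK → WARM
  read 'p': WARM → WARM
  read 'q': WARM → IDLE
  read 'q': IDLE → IDLE
  read 'r': IDLE → WARM
  read 'r': WARM → WARM
  read 'p': WARM → WARM
  end WARM, accepted
w3:
  start at LOCK
  read 'r': LOCK → LOCK
  read 'p': LOCK → HOLD
  read 'q': HOLD → WARM
  end WARM, accepted
w4:
  start at LOCK
  read 'p': LOCK → HOLD
  read 'q': HOLD → WARM
  read 'r': WARM → WARM
  read 'q': WARM → IDLE
  read 'q': IDLE → IDLE
  end IDLE, rejected

w2, w3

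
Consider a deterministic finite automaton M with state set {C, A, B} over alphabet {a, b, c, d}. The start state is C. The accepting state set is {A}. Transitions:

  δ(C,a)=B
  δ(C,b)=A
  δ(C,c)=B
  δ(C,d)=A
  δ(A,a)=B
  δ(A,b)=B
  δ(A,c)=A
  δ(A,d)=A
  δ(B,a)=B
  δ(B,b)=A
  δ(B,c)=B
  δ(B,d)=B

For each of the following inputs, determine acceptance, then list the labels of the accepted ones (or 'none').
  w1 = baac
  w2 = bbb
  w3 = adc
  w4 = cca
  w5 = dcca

w2

w1:
  start at C
  read 'b': C → A
  read 'a': A → B
  read 'a': B → B
  read 'c': B → B
  end B, rejected
w2:
  start at C
  read 'b': C → A
  read 'b': A → B
  read 'b': B → A
  end A, accepted
w3:
  start at C
  read 'a': C → B
  read 'd': B → B
  read 'c': B → B
  end B, rejected
w4:
  start at C
  read 'c': C → B
  read 'c': B → B
  read 'a': B → B
  end B, rejected
w5:
  start at C
  read 'd': C → A
  read 'c': A → A
  read 'c': A → A
  read 'a': A → B
  end B, rejected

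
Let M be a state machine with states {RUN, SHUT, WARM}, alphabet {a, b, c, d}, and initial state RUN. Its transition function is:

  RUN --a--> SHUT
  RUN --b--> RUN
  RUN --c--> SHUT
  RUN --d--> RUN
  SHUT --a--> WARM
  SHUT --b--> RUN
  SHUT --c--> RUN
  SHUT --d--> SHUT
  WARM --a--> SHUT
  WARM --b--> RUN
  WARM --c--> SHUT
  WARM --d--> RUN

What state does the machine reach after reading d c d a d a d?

SHUT

Trace: RUN -d-> RUN -c-> SHUT -d-> SHUT -a-> WARM -d-> RUN -a-> SHUT -d-> SHUT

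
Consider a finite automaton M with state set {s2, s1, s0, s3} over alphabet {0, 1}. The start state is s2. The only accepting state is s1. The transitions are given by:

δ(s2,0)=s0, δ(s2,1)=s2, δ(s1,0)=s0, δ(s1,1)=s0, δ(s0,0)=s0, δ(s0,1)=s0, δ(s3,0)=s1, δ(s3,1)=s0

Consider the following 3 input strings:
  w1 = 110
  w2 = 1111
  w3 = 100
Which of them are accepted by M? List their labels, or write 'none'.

w1:
  start at s2
  read '1': s2 → s2
  read '1': s2 → s2
  read '0': s2 → s0
  end s0, rejected
w2:
  start at s2
  read '1': s2 → s2
  read '1': s2 → s2
  read '1': s2 → s2
  read '1': s2 → s2
  end s2, rejected
w3:
  start at s2
  read '1': s2 → s2
  read '0': s2 → s0
  read '0': s0 → s0
  end s0, rejected

none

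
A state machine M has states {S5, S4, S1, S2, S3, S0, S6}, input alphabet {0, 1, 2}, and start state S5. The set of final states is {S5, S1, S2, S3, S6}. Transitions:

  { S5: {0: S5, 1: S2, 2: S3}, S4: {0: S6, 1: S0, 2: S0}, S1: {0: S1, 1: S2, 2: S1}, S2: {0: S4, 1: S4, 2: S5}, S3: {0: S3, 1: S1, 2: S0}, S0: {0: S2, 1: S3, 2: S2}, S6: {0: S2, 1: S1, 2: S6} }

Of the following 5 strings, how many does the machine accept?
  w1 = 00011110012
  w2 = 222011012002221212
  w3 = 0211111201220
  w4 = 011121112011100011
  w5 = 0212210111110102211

3

w1: S5 → S5 → S5 → S5 → S2 → S4 → S0 → S3 → S3 → S3 → S1 → S1  → end S1, accepted
w2: S5 → S3 → S0 → S2 → S4 → S0 → S3 → S3 → S1 → S1 → S1 → S1 → S1 → S1 → S1 → S2 → S5 → S2 → S5  → end S5, accepted
w3: S5 → S5 → S3 → S1 → S2 → S4 → S0 → S3 → S0 → S2 → S4 → S0 → S2 → S4  → end S4, rejected
w4: S5 → S5 → S2 → S4 → S0 → S2 → S4 → S0 → S3 → S0 → S2 → S4 → S0 → S3 → S3 → S3 → S3 → S1 → S2  → end S2, accepted
w5: S5 → S5 → S3 → S1 → S1 → S1 → S2 → S4 → S0 → S3 → S1 → S2 → S4 → S6 → S1 → S1 → S1 → S1 → S2 → S4  → end S4, rejected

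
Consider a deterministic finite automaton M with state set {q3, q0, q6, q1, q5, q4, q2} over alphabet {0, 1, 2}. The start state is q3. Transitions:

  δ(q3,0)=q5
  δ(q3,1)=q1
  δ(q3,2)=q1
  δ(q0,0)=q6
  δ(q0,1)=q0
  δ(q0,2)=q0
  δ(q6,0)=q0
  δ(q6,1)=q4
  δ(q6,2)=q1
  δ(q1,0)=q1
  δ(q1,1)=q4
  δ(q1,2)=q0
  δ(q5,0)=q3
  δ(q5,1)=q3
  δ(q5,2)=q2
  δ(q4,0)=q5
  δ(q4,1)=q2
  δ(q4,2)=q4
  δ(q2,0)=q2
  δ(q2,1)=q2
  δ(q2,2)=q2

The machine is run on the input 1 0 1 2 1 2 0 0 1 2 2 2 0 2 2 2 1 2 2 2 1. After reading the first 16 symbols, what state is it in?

q2

q3 → q1 → q1 → q4 → q4 → q2 → q2 → q2 → q2 → q2 → q2 → q2 → q2 → q2 → q2 → q2 → q2
After 16 symbols: q2.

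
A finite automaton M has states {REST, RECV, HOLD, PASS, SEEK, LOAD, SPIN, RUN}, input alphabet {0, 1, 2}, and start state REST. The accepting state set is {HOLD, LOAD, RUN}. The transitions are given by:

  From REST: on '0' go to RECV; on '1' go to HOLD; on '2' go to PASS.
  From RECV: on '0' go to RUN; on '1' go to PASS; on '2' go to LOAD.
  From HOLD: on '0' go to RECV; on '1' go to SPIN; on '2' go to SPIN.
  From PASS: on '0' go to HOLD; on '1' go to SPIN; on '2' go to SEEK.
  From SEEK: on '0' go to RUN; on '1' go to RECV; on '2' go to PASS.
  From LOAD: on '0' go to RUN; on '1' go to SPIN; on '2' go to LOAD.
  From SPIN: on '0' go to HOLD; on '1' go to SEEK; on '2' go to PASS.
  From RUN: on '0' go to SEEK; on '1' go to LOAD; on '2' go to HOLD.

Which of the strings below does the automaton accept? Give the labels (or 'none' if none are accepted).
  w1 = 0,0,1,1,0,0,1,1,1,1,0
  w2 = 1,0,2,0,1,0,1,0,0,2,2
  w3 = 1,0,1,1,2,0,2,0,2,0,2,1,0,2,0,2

w1: REST → RECV → RUN → LOAD → SPIN → HOLD → RECV → PASS → SPIN → SEEK → RECV → RUN  → end RUN, accepted
w2: REST → HOLD → RECV → LOAD → RUN → LOAD → RUN → LOAD → RUN → SEEK → PASS → SEEK  → end SEEK, rejected
w3: REST → HOLD → RECV → PASS → SPIN → PASS → HOLD → SPIN → HOLD → SPIN → HOLD → SPIN → SEEK → RUN → HOLD → RECV → LOAD  → end LOAD, accepted

w1, w3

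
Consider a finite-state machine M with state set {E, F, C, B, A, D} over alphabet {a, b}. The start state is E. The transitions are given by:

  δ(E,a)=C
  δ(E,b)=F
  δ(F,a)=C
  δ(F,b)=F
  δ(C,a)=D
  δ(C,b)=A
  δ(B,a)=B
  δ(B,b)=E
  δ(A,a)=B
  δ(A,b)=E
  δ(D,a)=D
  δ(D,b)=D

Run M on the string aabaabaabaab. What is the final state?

Trace: E -a-> C -a-> D -b-> D -a-> D -a-> D -b-> D -a-> D -a-> D -b-> D -a-> D -a-> D -b-> D

D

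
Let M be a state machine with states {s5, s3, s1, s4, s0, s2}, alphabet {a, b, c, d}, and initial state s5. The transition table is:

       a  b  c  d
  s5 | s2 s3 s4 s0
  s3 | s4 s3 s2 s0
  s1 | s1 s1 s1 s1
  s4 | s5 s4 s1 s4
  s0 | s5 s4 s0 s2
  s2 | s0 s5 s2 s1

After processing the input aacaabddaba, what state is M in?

s5 → s2 → s0 → s0 → s5 → s2 → s5 → s0 → s2 → s0 → s4 → s5

s5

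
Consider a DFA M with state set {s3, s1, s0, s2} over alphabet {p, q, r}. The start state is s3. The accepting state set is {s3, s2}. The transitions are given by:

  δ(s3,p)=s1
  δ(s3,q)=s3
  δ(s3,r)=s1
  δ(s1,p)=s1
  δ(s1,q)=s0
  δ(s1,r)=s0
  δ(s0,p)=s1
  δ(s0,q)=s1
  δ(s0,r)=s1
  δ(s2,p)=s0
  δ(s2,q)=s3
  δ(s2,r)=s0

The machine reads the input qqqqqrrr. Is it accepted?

No

Trace: s3 -q-> s3 -q-> s3 -q-> s3 -q-> s3 -q-> s3 -r-> s1 -r-> s0 -r-> s1
End state s1 is not accepting.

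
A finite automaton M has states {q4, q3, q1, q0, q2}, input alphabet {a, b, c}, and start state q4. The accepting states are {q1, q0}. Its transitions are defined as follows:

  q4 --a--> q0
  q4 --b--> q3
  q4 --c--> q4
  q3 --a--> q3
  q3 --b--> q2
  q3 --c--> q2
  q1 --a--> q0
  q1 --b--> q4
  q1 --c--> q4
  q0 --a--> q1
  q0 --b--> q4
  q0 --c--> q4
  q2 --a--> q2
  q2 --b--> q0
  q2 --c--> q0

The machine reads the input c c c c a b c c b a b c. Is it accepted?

Yes

q4 → q4 → q4 → q4 → q4 → q0 → q4 → q4 → q4 → q3 → q3 → q2 → q0
End state q0 is accepting.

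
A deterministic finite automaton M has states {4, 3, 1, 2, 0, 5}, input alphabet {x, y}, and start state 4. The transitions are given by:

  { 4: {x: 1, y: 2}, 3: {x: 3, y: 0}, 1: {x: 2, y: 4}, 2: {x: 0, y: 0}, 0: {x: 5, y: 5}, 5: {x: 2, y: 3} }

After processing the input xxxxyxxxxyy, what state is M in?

Trace: 4 -x-> 1 -x-> 2 -x-> 0 -x-> 5 -y-> 3 -x-> 3 -x-> 3 -x-> 3 -x-> 3 -y-> 0 -y-> 5

5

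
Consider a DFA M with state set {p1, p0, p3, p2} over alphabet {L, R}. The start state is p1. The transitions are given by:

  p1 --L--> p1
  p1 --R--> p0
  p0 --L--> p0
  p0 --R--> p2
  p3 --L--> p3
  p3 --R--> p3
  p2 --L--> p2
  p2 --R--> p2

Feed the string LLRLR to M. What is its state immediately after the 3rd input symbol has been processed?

p0

Trace: p1 -L-> p1 -L-> p1 -R-> p0
After 3 symbols: p0.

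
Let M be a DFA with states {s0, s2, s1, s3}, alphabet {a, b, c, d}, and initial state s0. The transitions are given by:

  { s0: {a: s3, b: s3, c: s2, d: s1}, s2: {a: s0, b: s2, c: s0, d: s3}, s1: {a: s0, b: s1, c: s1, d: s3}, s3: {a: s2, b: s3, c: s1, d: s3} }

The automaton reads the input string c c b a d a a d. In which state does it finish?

s1

start at s0
read 'c': s0 → s2
read 'c': s2 → s0
read 'b': s0 → s3
read 'a': s3 → s2
read 'd': s2 → s3
read 'a': s3 → s2
read 'a': s2 → s0
read 'd': s0 → s1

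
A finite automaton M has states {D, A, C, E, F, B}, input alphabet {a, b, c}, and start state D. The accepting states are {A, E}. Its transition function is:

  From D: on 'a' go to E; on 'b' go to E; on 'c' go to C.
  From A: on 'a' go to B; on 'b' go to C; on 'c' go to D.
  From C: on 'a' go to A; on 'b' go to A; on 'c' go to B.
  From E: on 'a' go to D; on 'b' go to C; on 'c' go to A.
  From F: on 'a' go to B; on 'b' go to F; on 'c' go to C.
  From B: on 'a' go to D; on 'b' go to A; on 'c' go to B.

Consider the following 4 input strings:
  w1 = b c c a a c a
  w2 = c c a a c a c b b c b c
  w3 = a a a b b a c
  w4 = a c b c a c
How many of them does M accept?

1

w1: Trace: D -b-> E -c-> A -c-> D -a-> E -a-> D -c-> C -a-> A  → end A, accepted
w2: Trace: D -c-> C -c-> B -a-> D -a-> E -c-> A -a-> B -c-> B -b-> A -b-> C -c-> B -b-> A -c-> D  → end D, rejected
w3: Trace: D -a-> E -a-> D -a-> E -b-> C -b-> A -a-> B -c-> B  → end B, rejected
w4: Trace: D -a-> E -c-> A -b-> C -c-> B -a-> D -c-> C  → end C, rejected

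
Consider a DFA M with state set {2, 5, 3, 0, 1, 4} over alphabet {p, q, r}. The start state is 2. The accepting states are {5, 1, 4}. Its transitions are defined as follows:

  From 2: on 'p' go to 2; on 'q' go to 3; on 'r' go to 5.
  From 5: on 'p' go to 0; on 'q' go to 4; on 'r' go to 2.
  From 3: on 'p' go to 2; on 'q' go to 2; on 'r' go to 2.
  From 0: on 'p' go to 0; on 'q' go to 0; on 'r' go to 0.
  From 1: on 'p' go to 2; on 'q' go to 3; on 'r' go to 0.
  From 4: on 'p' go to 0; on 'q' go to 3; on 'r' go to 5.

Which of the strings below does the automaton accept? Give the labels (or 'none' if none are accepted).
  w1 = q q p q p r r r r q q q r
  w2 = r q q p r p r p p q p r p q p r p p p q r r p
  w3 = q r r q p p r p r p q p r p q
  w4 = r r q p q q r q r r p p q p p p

w1:
  start at 2
  read 'q': 2 → 3
  read 'q': 3 → 2
  read 'p': 2 → 2
  read 'q': 2 → 3
  read 'p': 3 → 2
  read 'r': 2 → 5
  read 'r': 5 → 2
  read 'r': 2 → 5
  read 'r': 5 → 2
  read 'q': 2 → 3
  read 'q': 3 → 2
  read 'q': 2 → 3
  read 'r': 3 → 2
  end 2, rejected
w2:
  start at 2
  read 'r': 2 → 5
  read 'q': 5 → 4
  read 'q': 4 → 3
  read 'p': 3 → 2
  read 'r': 2 → 5
  read 'p': 5 → 0
  read 'r': 0 → 0
  read 'p': 0 → 0
  read 'p': 0 → 0
  read 'q': 0 → 0
  read 'p': 0 → 0
  read 'r': 0 → 0
  read 'p': 0 → 0
  read 'q': 0 → 0
  read 'p': 0 → 0
  read 'r': 0 → 0
  read 'p': 0 → 0
  read 'p': 0 → 0
  read 'p': 0 → 0
  read 'q': 0 → 0
  read 'r': 0 → 0
  read 'r': 0 → 0
  read 'p': 0 → 0
  end 0, rejected
w3:
  start at 2
  read 'q': 2 → 3
  read 'r': 3 → 2
  read 'r': 2 → 5
  read 'q': 5 → 4
  read 'p': 4 → 0
  read 'p': 0 → 0
  read 'r': 0 → 0
  read 'p': 0 → 0
  read 'r': 0 → 0
  read 'p': 0 → 0
  read 'q': 0 → 0
  read 'p': 0 → 0
  read 'r': 0 → 0
  read 'p': 0 → 0
  read 'q': 0 → 0
  end 0, rejected
w4:
  start at 2
  read 'r': 2 → 5
  read 'r': 5 → 2
  read 'q': 2 → 3
  read 'p': 3 → 2
  read 'q': 2 → 3
  read 'q': 3 → 2
  read 'r': 2 → 5
  read 'q': 5 → 4
  read 'r': 4 → 5
  read 'r': 5 → 2
  read 'p': 2 → 2
  read 'p': 2 → 2
  read 'q': 2 → 3
  read 'p': 3 → 2
  read 'p': 2 → 2
  read 'p': 2 → 2
  end 2, rejected

none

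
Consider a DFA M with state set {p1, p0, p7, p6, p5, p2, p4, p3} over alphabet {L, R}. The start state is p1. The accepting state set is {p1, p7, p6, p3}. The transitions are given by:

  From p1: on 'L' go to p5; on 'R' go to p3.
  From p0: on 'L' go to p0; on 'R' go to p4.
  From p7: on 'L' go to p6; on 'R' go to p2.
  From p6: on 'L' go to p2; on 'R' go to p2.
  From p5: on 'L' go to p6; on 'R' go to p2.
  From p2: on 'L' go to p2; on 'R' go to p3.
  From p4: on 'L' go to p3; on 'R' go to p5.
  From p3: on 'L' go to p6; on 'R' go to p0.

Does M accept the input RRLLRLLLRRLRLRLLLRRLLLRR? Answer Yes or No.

Trace: p1 -R-> p3 -R-> p0 -L-> p0 -L-> p0 -R-> p4 -L-> p3 -L-> p6 -L-> p2 -R-> p3 -R-> p0 -L-> p0 -R-> p4 -L-> p3 -R-> p0 -L-> p0 -L-> p0 -L-> p0 -R-> p4 -R-> p5 -L-> p6 -L-> p2 -L-> p2 -R-> p3 -R-> p0
End state p0 is not accepting.

No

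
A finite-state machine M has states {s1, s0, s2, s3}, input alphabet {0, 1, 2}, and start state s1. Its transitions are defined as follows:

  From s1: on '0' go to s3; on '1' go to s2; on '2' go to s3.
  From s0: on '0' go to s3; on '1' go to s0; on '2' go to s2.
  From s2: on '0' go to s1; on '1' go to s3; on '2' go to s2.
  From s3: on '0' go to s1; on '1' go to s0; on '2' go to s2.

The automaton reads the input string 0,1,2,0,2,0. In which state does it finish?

s1

s1 → s3 → s0 → s2 → s1 → s3 → s1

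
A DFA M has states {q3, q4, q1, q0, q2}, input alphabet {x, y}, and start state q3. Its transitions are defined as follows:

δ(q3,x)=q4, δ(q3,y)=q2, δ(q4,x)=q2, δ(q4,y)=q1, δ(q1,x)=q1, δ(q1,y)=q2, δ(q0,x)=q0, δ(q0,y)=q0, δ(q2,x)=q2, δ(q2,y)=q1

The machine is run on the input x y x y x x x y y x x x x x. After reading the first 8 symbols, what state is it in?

q1

q3 → q4 → q1 → q1 → q2 → q2 → q2 → q2 → q1
After 8 symbols: q1.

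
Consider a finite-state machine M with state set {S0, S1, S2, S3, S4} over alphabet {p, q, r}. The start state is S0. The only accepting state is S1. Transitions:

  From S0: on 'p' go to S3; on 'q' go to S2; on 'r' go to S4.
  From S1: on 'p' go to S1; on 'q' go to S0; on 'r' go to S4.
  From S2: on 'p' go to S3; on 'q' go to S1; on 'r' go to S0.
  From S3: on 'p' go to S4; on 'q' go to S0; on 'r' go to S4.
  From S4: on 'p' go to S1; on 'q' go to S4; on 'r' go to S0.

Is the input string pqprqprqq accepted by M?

start at S0
read 'p': S0 → S3
read 'q': S3 → S0
read 'p': S0 → S3
read 'r': S3 → S4
read 'q': S4 → S4
read 'p': S4 → S1
read 'r': S1 → S4
read 'q': S4 → S4
read 'q': S4 → S4
End state S4 is not accepting.

No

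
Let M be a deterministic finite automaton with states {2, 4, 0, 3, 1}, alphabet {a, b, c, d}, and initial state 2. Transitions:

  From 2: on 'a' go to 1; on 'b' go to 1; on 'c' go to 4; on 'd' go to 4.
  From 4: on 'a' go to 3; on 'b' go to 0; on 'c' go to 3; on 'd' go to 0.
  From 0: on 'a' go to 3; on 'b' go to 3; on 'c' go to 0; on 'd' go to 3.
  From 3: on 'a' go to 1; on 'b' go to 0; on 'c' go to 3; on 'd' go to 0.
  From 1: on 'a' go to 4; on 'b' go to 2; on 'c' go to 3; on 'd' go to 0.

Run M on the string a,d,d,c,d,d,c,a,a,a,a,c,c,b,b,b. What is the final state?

0

start at 2
read 'a': 2 → 1
read 'd': 1 → 0
read 'd': 0 → 3
read 'c': 3 → 3
read 'd': 3 → 0
read 'd': 0 → 3
read 'c': 3 → 3
read 'a': 3 → 1
read 'a': 1 → 4
read 'a': 4 → 3
read 'a': 3 → 1
read 'c': 1 → 3
read 'c': 3 → 3
read 'b': 3 → 0
read 'b': 0 → 3
read 'b': 3 → 0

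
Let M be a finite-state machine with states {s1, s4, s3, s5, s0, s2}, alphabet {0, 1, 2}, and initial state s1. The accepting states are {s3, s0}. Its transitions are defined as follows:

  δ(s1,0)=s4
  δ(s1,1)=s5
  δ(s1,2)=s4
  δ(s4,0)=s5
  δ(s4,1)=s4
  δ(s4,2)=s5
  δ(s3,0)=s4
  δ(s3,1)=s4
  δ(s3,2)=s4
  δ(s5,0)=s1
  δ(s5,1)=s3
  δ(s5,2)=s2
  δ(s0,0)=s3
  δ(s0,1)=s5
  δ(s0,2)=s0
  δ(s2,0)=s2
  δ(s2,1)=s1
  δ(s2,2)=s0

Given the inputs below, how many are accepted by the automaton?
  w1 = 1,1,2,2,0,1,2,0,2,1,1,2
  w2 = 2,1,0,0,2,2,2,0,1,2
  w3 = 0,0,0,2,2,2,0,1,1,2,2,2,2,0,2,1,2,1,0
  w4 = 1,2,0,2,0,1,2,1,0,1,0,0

0

w1: Trace: s1 -1-> s5 -1-> s3 -2-> s4 -2-> s5 -0-> s1 -1-> s5 -2-> s2 -0-> s2 -2-> s0 -1-> s5 -1-> s3 -2-> s4  → end s4, rejected
w2: Trace: s1 -2-> s4 -1-> s4 -0-> s5 -0-> s1 -2-> s4 -2-> s5 -2-> s2 -0-> s2 -1-> s1 -2-> s4  → end s4, rejected
w3: Trace: s1 -0-> s4 -0-> s5 -0-> s1 -2-> s4 -2-> s5 -2-> s2 -0-> s2 -1-> s1 -1-> s5 -2-> s2 -2-> s0 -2-> s0 -2-> s0 -0-> s3 -2-> s4 -1-> s4 -2-> s5 -1-> s3 -0-> s4  → end s4, rejected
w4: Trace: s1 -1-> s5 -2-> s2 -0-> s2 -2-> s0 -0-> s3 -1-> s4 -2-> s5 -1-> s3 -0-> s4 -1-> s4 -0-> s5 -0-> s1  → end s1, rejected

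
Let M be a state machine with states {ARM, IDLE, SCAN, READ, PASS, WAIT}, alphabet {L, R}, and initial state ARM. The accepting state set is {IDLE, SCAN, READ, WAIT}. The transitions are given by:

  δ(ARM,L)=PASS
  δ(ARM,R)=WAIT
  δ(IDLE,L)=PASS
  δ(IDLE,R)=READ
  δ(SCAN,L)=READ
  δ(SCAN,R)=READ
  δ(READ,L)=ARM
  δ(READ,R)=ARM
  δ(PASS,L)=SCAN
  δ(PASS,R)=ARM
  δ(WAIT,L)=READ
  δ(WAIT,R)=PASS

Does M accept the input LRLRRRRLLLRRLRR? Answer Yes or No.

Yes

Trace: ARM -L-> PASS -R-> ARM -L-> PASS -R-> ARM -R-> WAIT -R-> PASS -R-> ARM -L-> PASS -L-> SCAN -L-> READ -R-> ARM -R-> WAIT -L-> READ -R-> ARM -R-> WAIT
End state WAIT is accepting.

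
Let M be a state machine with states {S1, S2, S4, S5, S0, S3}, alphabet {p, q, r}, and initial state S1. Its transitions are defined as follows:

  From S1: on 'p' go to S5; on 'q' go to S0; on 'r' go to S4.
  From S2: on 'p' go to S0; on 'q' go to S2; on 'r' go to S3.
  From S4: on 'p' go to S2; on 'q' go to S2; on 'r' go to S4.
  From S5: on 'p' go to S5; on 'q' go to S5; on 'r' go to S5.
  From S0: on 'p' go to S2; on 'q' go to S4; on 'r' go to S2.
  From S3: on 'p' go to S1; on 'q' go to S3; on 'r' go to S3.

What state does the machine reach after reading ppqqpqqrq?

S1 → S5 → S5 → S5 → S5 → S5 → S5 → S5 → S5 → S5

S5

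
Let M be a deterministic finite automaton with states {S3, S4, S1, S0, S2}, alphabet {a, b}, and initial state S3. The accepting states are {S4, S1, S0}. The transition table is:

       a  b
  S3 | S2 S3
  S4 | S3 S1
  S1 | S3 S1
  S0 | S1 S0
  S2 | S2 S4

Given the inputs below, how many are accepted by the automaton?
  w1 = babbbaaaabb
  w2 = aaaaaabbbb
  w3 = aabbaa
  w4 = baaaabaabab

w1: S3 → S3 → S2 → S4 → S1 → S1 → S3 → S2 → S2 → S2 → S4 → S1  → end S1, accepted
w2: S3 → S2 → S2 → S2 → S2 → S2 → S2 → S4 → S1 → S1 → S1  → end S1, accepted
w3: S3 → S2 → S2 → S4 → S1 → S3 → S2  → end S2, rejected
w4: S3 → S3 → S2 → S2 → S2 → S2 → S4 → S3 → S2 → S4 → S3 → S3  → end S3, rejected

2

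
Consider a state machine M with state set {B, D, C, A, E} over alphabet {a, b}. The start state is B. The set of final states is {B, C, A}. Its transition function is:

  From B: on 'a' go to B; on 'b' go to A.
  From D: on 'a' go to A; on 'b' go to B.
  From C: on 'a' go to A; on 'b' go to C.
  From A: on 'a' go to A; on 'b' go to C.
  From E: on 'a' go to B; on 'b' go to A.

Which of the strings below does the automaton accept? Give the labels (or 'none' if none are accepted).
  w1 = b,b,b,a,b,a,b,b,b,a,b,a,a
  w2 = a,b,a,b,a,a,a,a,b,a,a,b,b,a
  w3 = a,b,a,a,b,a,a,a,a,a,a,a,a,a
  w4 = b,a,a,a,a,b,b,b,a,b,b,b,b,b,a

w1:
  start at B
  read 'b': B → A
  read 'b': A → C
  read 'b': C → C
  read 'a': C → A
  read 'b': A → C
  read 'a': C → A
  read 'b': A → C
  read 'b': C → C
  read 'b': C → C
  read 'a': C → A
  read 'b': A → C
  read 'a': C → A
  read 'a': A → A
  end A, accepted
w2:
  start at B
  read 'a': B → B
  read 'b': B → A
  read 'a': A → A
  read 'b': A → C
  read 'a': C → A
  read 'a': A → A
  read 'a': A → A
  read 'a': A → A
  read 'b': A → C
  read 'a': C → A
  read 'a': A → A
  read 'b': A → C
  read 'b': C → C
  read 'a': C → A
  end A, accepted
w3:
  start at B
  read 'a': B → B
  read 'b': B → A
  read 'a': A → A
  read 'a': A → A
  read 'b': A → C
  read 'a': C → A
  read 'a': A → A
  read 'a': A → A
  read 'a': A → A
  read 'a': A → A
  read 'a': A → A
  read 'a': A → A
  read 'a': A → A
  read 'a': A → A
  end A, accepted
w4:
  start at B
  read 'b': B → A
  read 'a': A → A
  read 'a': A → A
  read 'a': A → A
  read 'a': A → A
  read 'b': A → C
  read 'b': C → C
  read 'b': C → C
  read 'a': C → A
  read 'b': A → C
  read 'b': C → C
  read 'b': C → C
  read 'b': C → C
  read 'b': C → C
  read 'a': C → A
  end A, accepted

w1, w2, w3, w4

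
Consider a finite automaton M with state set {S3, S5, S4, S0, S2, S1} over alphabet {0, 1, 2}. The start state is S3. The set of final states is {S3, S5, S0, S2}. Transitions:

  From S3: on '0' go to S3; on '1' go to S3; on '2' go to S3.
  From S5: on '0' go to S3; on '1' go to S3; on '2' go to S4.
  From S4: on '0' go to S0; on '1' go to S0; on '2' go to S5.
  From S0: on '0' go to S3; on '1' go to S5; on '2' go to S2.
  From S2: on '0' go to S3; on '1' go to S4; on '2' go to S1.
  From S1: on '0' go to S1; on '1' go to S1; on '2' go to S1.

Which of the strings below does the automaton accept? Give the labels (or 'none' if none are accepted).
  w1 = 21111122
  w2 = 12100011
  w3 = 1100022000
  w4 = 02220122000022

w1, w2, w3, w4

w1: Trace: S3 -2-> S3 -1-> S3 -1-> S3 -1-> S3 -1-> S3 -1-> S3 -2-> S3 -2-> S3  → end S3, accepted
w2: Trace: S3 -1-> S3 -2-> S3 -1-> S3 -0-> S3 -0-> S3 -0-> S3 -1-> S3 -1-> S3  → end S3, accepted
w3: Trace: S3 -1-> S3 -1-> S3 -0-> S3 -0-> S3 -0-> S3 -2-> S3 -2-> S3 -0-> S3 -0-> S3 -0-> S3  → end S3, accepted
w4: Trace: S3 -0-> S3 -2-> S3 -2-> S3 -2-> S3 -0-> S3 -1-> S3 -2-> S3 -2-> S3 -0-> S3 -0-> S3 -0-> S3 -0-> S3 -2-> S3 -2-> S3  → end S3, accepted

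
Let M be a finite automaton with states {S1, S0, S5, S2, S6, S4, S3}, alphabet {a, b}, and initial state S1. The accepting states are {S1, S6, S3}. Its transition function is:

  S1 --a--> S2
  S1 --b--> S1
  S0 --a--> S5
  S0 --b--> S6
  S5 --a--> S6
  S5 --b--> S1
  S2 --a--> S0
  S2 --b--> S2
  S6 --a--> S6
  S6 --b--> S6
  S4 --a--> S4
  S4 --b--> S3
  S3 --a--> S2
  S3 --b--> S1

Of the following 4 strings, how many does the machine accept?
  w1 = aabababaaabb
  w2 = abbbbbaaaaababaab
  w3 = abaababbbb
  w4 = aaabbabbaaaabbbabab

3

w1:
  start at S1
  read 'a': S1 → S2
  read 'a': S2 → S0
  read 'b': S0 → S6
  read 'a': S6 → S6
  read 'b': S6 → S6
  read 'a': S6 → S6
  read 'b': S6 → S6
  read 'a': S6 → S6
  read 'a': S6 → S6
  read 'a': S6 → S6
  read 'b': S6 → S6
  read 'b': S6 → S6
  end S6, accepted
w2:
  start at S1
  read 'a': S1 → S2
  read 'b': S2 → S2
  read 'b': S2 → S2
  read 'b': S2 → S2
  read 'b': S2 → S2
  read 'b': S2 → S2
  read 'a': S2 → S0
  read 'a': S0 → S5
  read 'a': S5 → S6
  read 'a': S6 → S6
  read 'a': S6 → S6
  read 'b': S6 → S6
  read 'a': S6 → S6
  read 'b': S6 → S6
  read 'a': S6 → S6
  read 'a': S6 → S6
  read 'b': S6 → S6
  end S6, accepted
w3:
  start at S1
  read 'a': S1 → S2
  read 'b': S2 → S2
  read 'a': S2 → S0
  read 'a': S0 → S5
  read 'b': S5 → S1
  read 'a': S1 → S2
  read 'b': S2 → S2
  read 'b': S2 → S2
  read 'b': S2 → S2
  read 'b': S2 → S2
  end S2, rejected
w4:
  start at S1
  read 'a': S1 → S2
  read 'a': S2 → S0
  read 'a': S0 → S5
  read 'b': S5 → S1
  read 'b': S1 → S1
  read 'a': S1 → S2
  read 'b': S2 → S2
  read 'b': S2 → S2
  read 'a': S2 → S0
  read 'a': S0 → S5
  read 'a': S5 → S6
  read 'a': S6 → S6
  read 'b': S6 → S6
  read 'b': S6 → S6
  read 'b': S6 → S6
  read 'a': S6 → S6
  read 'b': S6 → S6
  read 'a': S6 → S6
  read 'b': S6 → S6
  end S6, accepted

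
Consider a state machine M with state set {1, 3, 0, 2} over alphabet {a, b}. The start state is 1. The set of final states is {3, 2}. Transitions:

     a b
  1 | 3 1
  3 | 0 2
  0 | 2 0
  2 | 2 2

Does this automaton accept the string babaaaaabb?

Yes

Trace: 1 -b-> 1 -a-> 3 -b-> 2 -a-> 2 -a-> 2 -a-> 2 -a-> 2 -a-> 2 -b-> 2 -b-> 2
End state 2 is accepting.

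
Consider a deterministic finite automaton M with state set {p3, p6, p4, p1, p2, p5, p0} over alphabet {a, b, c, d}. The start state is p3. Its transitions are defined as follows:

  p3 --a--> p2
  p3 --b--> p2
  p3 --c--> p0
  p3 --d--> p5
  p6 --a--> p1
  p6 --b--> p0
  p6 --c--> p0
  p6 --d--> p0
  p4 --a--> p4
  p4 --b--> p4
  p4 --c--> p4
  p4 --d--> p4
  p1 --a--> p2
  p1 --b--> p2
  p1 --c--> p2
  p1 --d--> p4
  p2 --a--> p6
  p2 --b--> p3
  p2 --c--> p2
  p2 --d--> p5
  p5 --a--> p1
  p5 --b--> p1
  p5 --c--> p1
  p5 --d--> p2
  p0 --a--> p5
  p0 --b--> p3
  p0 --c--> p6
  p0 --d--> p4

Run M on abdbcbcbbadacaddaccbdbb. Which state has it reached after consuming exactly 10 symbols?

p6

start at p3
read 'a': p3 → p2
read 'b': p2 → p3
read 'd': p3 → p5
read 'b': p5 → p1
read 'c': p1 → p2
read 'b': p2 → p3
read 'c': p3 → p0
read 'b': p0 → p3
read 'b': p3 → p2
read 'a': p2 → p6
After 10 symbols: p6.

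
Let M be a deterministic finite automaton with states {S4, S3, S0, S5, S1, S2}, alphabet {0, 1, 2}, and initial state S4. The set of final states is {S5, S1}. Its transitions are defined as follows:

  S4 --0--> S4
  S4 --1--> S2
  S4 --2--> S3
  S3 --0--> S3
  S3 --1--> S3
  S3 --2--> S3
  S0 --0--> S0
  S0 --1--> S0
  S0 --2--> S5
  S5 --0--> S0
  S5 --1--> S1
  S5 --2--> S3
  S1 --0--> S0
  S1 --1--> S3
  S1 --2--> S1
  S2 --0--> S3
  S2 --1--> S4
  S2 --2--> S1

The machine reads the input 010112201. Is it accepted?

start at S4
read '0': S4 → S4
read '1': S4 → S2
read '0': S2 → S3
read '1': S3 → S3
read '1': S3 → S3
read '2': S3 → S3
read '2': S3 → S3
read '0': S3 → S3
read '1': S3 → S3
End state S3 is not accepting.

No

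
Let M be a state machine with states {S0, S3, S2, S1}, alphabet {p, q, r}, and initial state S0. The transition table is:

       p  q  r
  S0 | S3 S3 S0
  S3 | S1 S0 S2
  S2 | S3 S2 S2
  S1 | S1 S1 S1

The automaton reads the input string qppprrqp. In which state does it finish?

start at S0
read 'q': S0 → S3
read 'p': S3 → S1
read 'p': S1 → S1
read 'p': S1 → S1
read 'r': S1 → S1
read 'r': S1 → S1
read 'q': S1 → S1
read 'p': S1 → S1

S1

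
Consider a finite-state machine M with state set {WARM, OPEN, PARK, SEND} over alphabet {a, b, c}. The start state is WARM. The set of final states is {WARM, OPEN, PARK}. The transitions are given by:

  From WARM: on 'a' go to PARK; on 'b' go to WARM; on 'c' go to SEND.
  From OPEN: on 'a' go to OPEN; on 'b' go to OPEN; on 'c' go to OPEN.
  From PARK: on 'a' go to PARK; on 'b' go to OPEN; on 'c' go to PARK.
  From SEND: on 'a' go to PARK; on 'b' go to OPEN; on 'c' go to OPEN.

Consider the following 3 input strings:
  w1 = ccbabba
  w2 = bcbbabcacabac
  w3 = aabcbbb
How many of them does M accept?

w1: Trace: WARM -c-> SEND -c-> OPEN -b-> OPEN -a-> OPEN -b-> OPEN -b-> OPEN -a-> OPEN  → end OPEN, accepted
w2: Trace: WARM -b-> WARM -c-> SEND -b-> OPEN -b-> OPEN -a-> OPEN -b-> OPEN -c-> OPEN -a-> OPEN -c-> OPEN -a-> OPEN -b-> OPEN -a-> OPEN -c-> OPEN  → end OPEN, accepted
w3: Trace: WARM -a-> PARK -a-> PARK -b-> OPEN -c-> OPEN -b-> OPEN -b-> OPEN -b-> OPEN  → end OPEN, accepted

3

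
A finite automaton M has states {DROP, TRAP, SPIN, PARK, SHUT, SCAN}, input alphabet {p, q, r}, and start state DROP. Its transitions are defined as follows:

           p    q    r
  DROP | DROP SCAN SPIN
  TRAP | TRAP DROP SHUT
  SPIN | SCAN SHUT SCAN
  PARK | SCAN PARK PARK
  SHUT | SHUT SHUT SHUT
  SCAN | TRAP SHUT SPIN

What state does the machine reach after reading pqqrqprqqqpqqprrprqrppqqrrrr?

start at DROP
read 'p': DROP → DROP
read 'q': DROP → SCAN
read 'q': SCAN → SHUT
read 'r': SHUT → SHUT
read 'q': SHUT → SHUT
read 'p': SHUT → SHUT
read 'r': SHUT → SHUT
read 'q': SHUT → SHUT
read 'q': SHUT → SHUT
read 'q': SHUT → SHUT
read 'p': SHUT → SHUT
read 'q': SHUT → SHUT
read 'q': SHUT → SHUT
read 'p': SHUT → SHUT
read 'r': SHUT → SHUT
read 'r': SHUT → SHUT
read 'p': SHUT → SHUT
read 'r': SHUT → SHUT
read 'q': SHUT → SHUT
read 'r': SHUT → SHUT
read 'p': SHUT → SHUT
read 'p': SHUT → SHUT
read 'q': SHUT → SHUT
read 'q': SHUT → SHUT
read 'r': SHUT → SHUT
read 'r': SHUT → SHUT
read 'r': SHUT → SHUT
read 'r': SHUT → SHUT

SHUT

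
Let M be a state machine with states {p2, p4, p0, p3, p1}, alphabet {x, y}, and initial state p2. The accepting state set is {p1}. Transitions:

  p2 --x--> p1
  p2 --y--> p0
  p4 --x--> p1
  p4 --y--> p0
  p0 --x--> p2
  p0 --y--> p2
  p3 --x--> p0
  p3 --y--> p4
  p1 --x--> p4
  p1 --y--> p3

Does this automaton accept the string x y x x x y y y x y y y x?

No

p2 → p1 → p3 → p0 → p2 → p1 → p3 → p4 → p0 → p2 → p0 → p2 → p0 → p2
End state p2 is not accepting.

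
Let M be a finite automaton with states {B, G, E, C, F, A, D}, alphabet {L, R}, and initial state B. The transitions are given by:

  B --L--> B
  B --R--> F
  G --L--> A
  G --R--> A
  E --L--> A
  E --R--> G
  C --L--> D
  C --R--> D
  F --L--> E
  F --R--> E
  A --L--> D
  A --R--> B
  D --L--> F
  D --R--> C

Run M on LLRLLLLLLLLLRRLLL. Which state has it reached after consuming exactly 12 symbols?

E

start at B
read 'L': B → B
read 'L': B → B
read 'R': B → F
read 'L': F → E
read 'L': E → A
read 'L': A → D
read 'L': D → F
read 'L': F → E
read 'L': E → A
read 'L': A → D
read 'L': D → F
read 'L': F → E
After 12 symbols: E.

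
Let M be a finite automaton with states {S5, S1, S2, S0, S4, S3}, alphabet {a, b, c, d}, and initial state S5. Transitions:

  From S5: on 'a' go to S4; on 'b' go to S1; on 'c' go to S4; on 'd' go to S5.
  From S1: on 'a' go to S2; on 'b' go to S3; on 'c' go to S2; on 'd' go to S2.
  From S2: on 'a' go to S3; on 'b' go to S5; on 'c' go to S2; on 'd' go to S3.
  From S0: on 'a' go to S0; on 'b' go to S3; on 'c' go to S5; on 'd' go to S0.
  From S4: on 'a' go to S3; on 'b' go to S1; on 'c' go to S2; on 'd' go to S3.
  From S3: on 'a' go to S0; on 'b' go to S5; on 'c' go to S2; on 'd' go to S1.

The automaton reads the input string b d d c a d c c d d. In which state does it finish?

S5 → S1 → S2 → S3 → S2 → S3 → S1 → S2 → S2 → S3 → S1

S1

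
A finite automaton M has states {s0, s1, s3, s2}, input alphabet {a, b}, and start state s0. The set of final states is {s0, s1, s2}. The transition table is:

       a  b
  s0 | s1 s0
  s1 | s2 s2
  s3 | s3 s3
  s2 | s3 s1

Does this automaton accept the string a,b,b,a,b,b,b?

start at s0
read 'a': s0 → s1
read 'b': s1 → s2
read 'b': s2 → s1
read 'a': s1 → s2
read 'b': s2 → s1
read 'b': s1 → s2
read 'b': s2 → s1
End state s1 is accepting.

Yes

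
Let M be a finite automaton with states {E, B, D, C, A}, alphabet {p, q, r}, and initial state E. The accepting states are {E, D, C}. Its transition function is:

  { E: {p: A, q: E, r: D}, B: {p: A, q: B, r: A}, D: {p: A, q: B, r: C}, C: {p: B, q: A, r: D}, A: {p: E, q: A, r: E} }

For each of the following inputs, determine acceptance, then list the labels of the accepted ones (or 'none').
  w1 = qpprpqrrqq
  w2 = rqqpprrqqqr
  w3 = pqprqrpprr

w1:
  start at E
  read 'q': E → E
  read 'p': E → A
  read 'p': A → E
  read 'r': E → D
  read 'p': D → A
  read 'q': A → A
  read 'r': A → E
  read 'r': E → D
  read 'q': D → B
  read 'q': B → B
  end B, rejected
w2:
  start at E
  read 'r': E → D
  read 'q': D → B
  read 'q': B → B
  read 'p': B → A
  read 'p': A → E
  read 'r': E → D
  read 'r': D → C
  read 'q': C → A
  read 'q': A → A
  read 'q': A → A
  read 'r': A → E
  end E, accepted
w3:
  start at E
  read 'p': E → A
  read 'q': A → A
  read 'p': A → E
  read 'r': E → D
  read 'q': D → B
  read 'r': B → A
  read 'p': A → E
  read 'p': E → A
  read 'r': A → E
  read 'r': E → D
  end D, accepted

w2, w3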